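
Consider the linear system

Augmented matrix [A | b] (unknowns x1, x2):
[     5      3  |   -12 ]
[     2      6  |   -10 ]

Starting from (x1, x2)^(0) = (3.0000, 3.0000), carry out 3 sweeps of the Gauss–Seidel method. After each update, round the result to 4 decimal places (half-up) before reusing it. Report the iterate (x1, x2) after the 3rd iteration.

(-1.8480, -1.0507)

Iteration 1:
  x1 = (-12 - (3)·3.0000) / (5) = -4.2000
  x2 = (-10 - (2)·-4.2000) / (6) = -0.2667
Iteration 2:
  x1 = (-12 - (3)·-0.2667) / (5) = -2.2400
  x2 = (-10 - (2)·-2.2400) / (6) = -0.9200
Iteration 3:
  x1 = (-12 - (3)·-0.9200) / (5) = -1.8480
  x2 = (-10 - (2)·-1.8480) / (6) = -1.0507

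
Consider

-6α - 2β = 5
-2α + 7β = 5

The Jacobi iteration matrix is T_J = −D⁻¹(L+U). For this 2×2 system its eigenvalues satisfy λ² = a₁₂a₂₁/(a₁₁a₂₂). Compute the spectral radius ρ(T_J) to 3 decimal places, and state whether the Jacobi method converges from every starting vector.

0.309

a₁₂a₂₁/(a₁₁a₂₂) = (-2)·(-2) / ((-6)·(7)) = -0.095238
ρ = √|-0.095238| = √0.095238 = 0.309
ρ < 1, so Jacobi converges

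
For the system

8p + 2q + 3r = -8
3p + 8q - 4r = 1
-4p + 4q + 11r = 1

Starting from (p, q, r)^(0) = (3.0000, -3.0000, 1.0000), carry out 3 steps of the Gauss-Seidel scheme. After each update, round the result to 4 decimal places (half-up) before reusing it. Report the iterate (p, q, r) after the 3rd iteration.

(-0.9247, 0.2737, -0.3449)

Iteration 1:
  p = (-8 - (2)·-3.0000 - (3)·1.0000) / (8) = -0.6250
  q = (1 - (3)·-0.6250 - (-4)·1.0000) / (8) = 0.8594
  r = (1 - (-4)·-0.6250 - (4)·0.8594) / (11) = -0.4489
Iteration 2:
  p = (-8 - (2)·0.8594 - (3)·-0.4489) / (8) = -1.0465
  q = (1 - (3)·-1.0465 - (-4)·-0.4489) / (8) = 0.2930
  r = (1 - (-4)·-1.0465 - (4)·0.2930) / (11) = -0.3962
Iteration 3:
  p = (-8 - (2)·0.2930 - (3)·-0.3962) / (8) = -0.9247
  q = (1 - (3)·-0.9247 - (-4)·-0.3962) / (8) = 0.2737
  r = (1 - (-4)·-0.9247 - (4)·0.2737) / (11) = -0.3449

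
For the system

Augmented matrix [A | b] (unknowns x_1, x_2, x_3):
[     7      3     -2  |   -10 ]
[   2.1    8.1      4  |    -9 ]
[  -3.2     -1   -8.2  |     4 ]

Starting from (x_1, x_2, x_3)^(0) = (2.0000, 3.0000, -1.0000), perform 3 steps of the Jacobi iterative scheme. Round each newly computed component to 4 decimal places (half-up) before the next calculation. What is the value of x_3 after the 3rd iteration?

0.0042

Iteration 1:
  x_1 = (-10 - (3)·3.0000 - (-2)·-1.0000) / (7) = -3.0000
  x_2 = (-9 - (2.1)·2.0000 - (4)·-1.0000) / (8.1) = -1.1358
  x_3 = (4 - (-3.2)·2.0000 - (-1)·3.0000) / (-8.2) = -1.6341
Iteration 2:
  x_1 = (-10 - (3)·-1.1358 - (-2)·-1.6341) / (7) = -1.4087
  x_2 = (-9 - (2.1)·-3.0000 - (4)·-1.6341) / (8.1) = 0.4736
  x_3 = (4 - (-3.2)·-3.0000 - (-1)·-1.1358) / (-8.2) = 0.8214
Iteration 3:
  x_1 = (-10 - (3)·0.4736 - (-2)·0.8214) / (7) = -1.3969
  x_2 = (-9 - (2.1)·-1.4087 - (4)·0.8214) / (8.1) = -1.1515
  x_3 = (4 - (-3.2)·-1.4087 - (-1)·0.4736) / (-8.2) = 0.0042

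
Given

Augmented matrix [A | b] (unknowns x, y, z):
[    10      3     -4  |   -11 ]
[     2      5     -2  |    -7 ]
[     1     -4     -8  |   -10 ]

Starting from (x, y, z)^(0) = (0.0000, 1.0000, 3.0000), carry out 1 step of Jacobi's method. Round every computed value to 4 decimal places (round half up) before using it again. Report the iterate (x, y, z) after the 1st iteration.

Iteration 1:
  x = (-11 - (3)·1.0000 - (-4)·3.0000) / (10) = -0.2000
  y = (-7 - (2)·0.0000 - (-2)·3.0000) / (5) = -0.2000
  z = (-10 - (1)·0.0000 - (-4)·1.0000) / (-8) = 0.7500

(-0.2000, -0.2000, 0.7500)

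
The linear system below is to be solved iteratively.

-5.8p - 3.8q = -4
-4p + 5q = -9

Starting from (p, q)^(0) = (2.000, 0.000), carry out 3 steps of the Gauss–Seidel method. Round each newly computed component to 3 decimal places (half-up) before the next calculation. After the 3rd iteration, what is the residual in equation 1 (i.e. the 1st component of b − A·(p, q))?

Iteration 1:
  p = (-4 - (-3.8)·0.000) / (-5.8) = 0.690
  q = (-9 - (-4)·0.690) / (5) = -1.248
Iteration 2:
  p = (-4 - (-3.8)·-1.248) / (-5.8) = 1.507
  q = (-9 - (-4)·1.507) / (5) = -0.594
Iteration 3:
  p = (-4 - (-3.8)·-0.594) / (-5.8) = 1.079
  q = (-9 - (-4)·1.079) / (5) = -0.937
Residual b − A·x = (-1.302, 0.001)

-1.302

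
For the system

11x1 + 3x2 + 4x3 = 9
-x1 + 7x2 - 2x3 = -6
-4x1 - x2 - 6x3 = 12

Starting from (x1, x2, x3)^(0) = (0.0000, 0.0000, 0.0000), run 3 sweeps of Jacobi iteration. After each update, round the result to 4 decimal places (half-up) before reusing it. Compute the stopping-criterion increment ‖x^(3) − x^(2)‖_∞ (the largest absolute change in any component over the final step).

0.5649

Iteration 1:
  x1 = (9 - (3)·0.0000 - (4)·0.0000) / (11) = 0.8182
  x2 = (-6 - (-1)·0.0000 - (-2)·0.0000) / (7) = -0.8571
  x3 = (12 - (-4)·0.0000 - (-1)·0.0000) / (-6) = -2.0000
Iteration 2:
  x1 = (9 - (3)·-0.8571 - (4)·-2.0000) / (11) = 1.7792
  x2 = (-6 - (-1)·0.8182 - (-2)·-2.0000) / (7) = -1.3117
  x3 = (12 - (-4)·0.8182 - (-1)·-0.8571) / (-6) = -2.4026
Iteration 3:
  x1 = (9 - (3)·-1.3117 - (4)·-2.4026) / (11) = 2.0496
  x2 = (-6 - (-1)·1.7792 - (-2)·-2.4026) / (7) = -1.2894
  x3 = (12 - (-4)·1.7792 - (-1)·-1.3117) / (-6) = -2.9675
Change: (0.2704, 0.0223, -0.5649) → max |·| = 0.5649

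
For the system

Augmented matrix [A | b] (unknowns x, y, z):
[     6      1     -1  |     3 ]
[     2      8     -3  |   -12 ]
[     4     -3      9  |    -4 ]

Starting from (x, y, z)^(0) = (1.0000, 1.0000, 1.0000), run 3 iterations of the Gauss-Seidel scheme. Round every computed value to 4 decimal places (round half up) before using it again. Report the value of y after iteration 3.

-2.1627

Iteration 1:
  x = (3 - (1)·1.0000 - (-1)·1.0000) / (6) = 0.5000
  y = (-12 - (2)·0.5000 - (-3)·1.0000) / (8) = -1.2500
  z = (-4 - (4)·0.5000 - (-3)·-1.2500) / (9) = -1.0833
Iteration 2:
  x = (3 - (1)·-1.2500 - (-1)·-1.0833) / (6) = 0.5278
  y = (-12 - (2)·0.5278 - (-3)·-1.0833) / (8) = -2.0382
  z = (-4 - (4)·0.5278 - (-3)·-2.0382) / (9) = -1.3584
Iteration 3:
  x = (3 - (1)·-2.0382 - (-1)·-1.3584) / (6) = 0.6133
  y = (-12 - (2)·0.6133 - (-3)·-1.3584) / (8) = -2.1627
  z = (-4 - (4)·0.6133 - (-3)·-2.1627) / (9) = -1.4379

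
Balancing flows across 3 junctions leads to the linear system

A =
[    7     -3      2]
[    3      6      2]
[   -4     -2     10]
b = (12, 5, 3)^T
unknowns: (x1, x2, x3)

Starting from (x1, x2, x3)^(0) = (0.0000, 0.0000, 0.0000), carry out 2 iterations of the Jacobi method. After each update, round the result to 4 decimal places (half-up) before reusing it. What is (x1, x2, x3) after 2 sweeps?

Iteration 1:
  x1 = (12 - (-3)·0.0000 - (2)·0.0000) / (7) = 1.7143
  x2 = (5 - (3)·0.0000 - (2)·0.0000) / (6) = 0.8333
  x3 = (3 - (-4)·0.0000 - (-2)·0.0000) / (10) = 0.3000
Iteration 2:
  x1 = (12 - (-3)·0.8333 - (2)·0.3000) / (7) = 1.9857
  x2 = (5 - (3)·1.7143 - (2)·0.3000) / (6) = -0.1238
  x3 = (3 - (-4)·1.7143 - (-2)·0.8333) / (10) = 1.1524

(1.9857, -0.1238, 1.1524)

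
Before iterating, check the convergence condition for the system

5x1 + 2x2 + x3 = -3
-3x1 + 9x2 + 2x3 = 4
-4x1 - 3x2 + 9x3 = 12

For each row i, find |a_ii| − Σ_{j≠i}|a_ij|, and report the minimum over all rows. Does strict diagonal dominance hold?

row 1: |5| − (2+1) = 2
row 2: |9| − (3+2) = 4
row 3: |9| − (4+3) = 2
minimum over rows = 2 → strictly diagonally dominant (convergence guaranteed)

2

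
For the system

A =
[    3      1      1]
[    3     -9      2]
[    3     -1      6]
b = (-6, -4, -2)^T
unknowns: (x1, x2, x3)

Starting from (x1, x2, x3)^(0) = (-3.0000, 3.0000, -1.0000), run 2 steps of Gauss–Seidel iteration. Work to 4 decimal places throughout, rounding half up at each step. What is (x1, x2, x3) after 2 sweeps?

Iteration 1:
  x1 = (-6 - (1)·3.0000 - (1)·-1.0000) / (3) = -2.6667
  x2 = (-4 - (3)·-2.6667 - (2)·-1.0000) / (-9) = -0.6667
  x3 = (-2 - (3)·-2.6667 - (-1)·-0.6667) / (6) = 0.8889
Iteration 2:
  x1 = (-6 - (1)·-0.6667 - (1)·0.8889) / (3) = -2.0741
  x2 = (-4 - (3)·-2.0741 - (2)·0.8889) / (-9) = -0.0494
  x3 = (-2 - (3)·-2.0741 - (-1)·-0.0494) / (6) = 0.6955

(-2.0741, -0.0494, 0.6955)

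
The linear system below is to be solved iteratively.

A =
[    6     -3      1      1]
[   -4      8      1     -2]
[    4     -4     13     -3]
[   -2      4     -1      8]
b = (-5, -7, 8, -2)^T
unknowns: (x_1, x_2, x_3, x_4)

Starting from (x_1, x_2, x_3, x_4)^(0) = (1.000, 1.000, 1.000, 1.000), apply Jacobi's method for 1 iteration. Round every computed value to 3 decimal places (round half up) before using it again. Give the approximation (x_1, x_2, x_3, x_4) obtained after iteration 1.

Iteration 1:
  x_1 = (-5 - (-3)·1.000 - (1)·1.000 - (1)·1.000) / (6) = -0.667
  x_2 = (-7 - (-4)·1.000 - (1)·1.000 - (-2)·1.000) / (8) = -0.250
  x_3 = (8 - (4)·1.000 - (-4)·1.000 - (-3)·1.000) / (13) = 0.846
  x_4 = (-2 - (-2)·1.000 - (4)·1.000 - (-1)·1.000) / (8) = -0.375

(-0.667, -0.250, 0.846, -0.375)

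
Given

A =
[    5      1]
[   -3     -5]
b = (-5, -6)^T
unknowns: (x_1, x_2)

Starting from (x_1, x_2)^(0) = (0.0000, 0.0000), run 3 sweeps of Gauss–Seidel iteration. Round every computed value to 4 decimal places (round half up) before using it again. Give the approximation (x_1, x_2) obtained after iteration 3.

(-1.4032, 2.0419)

Iteration 1:
  x_1 = (-5 - (1)·0.0000) / (5) = -1.0000
  x_2 = (-6 - (-3)·-1.0000) / (-5) = 1.8000
Iteration 2:
  x_1 = (-5 - (1)·1.8000) / (5) = -1.3600
  x_2 = (-6 - (-3)·-1.3600) / (-5) = 2.0160
Iteration 3:
  x_1 = (-5 - (1)·2.0160) / (5) = -1.4032
  x_2 = (-6 - (-3)·-1.4032) / (-5) = 2.0419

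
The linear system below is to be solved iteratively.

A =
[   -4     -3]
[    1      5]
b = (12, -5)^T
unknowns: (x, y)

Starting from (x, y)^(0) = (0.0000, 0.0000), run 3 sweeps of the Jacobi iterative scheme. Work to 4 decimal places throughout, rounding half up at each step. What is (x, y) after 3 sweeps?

Iteration 1:
  x = (12 - (-3)·0.0000) / (-4) = -3.0000
  y = (-5 - (1)·0.0000) / (5) = -1.0000
Iteration 2:
  x = (12 - (-3)·-1.0000) / (-4) = -2.2500
  y = (-5 - (1)·-3.0000) / (5) = -0.4000
Iteration 3:
  x = (12 - (-3)·-0.4000) / (-4) = -2.7000
  y = (-5 - (1)·-2.2500) / (5) = -0.5500

(-2.7000, -0.5500)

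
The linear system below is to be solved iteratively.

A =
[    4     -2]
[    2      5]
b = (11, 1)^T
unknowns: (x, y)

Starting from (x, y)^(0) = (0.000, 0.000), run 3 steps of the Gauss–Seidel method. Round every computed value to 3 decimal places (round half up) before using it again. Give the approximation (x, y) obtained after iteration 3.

(2.390, -0.756)

Iteration 1:
  x = (11 - (-2)·0.000) / (4) = 2.750
  y = (1 - (2)·2.750) / (5) = -0.900
Iteration 2:
  x = (11 - (-2)·-0.900) / (4) = 2.300
  y = (1 - (2)·2.300) / (5) = -0.720
Iteration 3:
  x = (11 - (-2)·-0.720) / (4) = 2.390
  y = (1 - (2)·2.390) / (5) = -0.756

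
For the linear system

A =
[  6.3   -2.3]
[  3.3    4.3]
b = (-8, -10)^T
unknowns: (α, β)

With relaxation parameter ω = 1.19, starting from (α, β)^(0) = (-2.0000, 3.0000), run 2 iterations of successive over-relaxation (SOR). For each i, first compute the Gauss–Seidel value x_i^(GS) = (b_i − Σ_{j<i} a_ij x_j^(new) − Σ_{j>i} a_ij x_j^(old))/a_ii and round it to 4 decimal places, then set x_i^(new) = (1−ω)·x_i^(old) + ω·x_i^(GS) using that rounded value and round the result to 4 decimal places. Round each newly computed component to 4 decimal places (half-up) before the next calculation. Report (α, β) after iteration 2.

Iteration 1:
  α: GS value = (-8 - (-2.3)·3.0000) / (6.3) = -0.1746;  α ← (1−ω)·-2.0000 + ω·-0.1746 = 0.1722
  β: GS value = (-10 - (3.3)·0.1722) / (4.3) = -2.4577;  β ← (1−ω)·3.0000 + ω·-2.4577 = -3.4947
Iteration 2:
  α: GS value = (-8 - (-2.3)·-3.4947) / (6.3) = -2.5457;  α ← (1−ω)·0.1722 + ω·-2.5457 = -3.0621
  β: GS value = (-10 - (3.3)·-3.0621) / (4.3) = 0.0244;  β ← (1−ω)·-3.4947 + ω·0.0244 = 0.6930

(-3.0621, 0.6930)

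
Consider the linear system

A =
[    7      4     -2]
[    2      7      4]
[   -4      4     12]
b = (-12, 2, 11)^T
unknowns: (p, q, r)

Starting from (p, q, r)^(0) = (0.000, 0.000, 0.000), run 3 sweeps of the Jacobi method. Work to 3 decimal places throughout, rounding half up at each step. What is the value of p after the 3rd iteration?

Iteration 1:
  p = (-12 - (4)·0.000 - (-2)·0.000) / (7) = -1.714
  q = (2 - (2)·0.000 - (4)·0.000) / (7) = 0.286
  r = (11 - (-4)·0.000 - (4)·0.000) / (12) = 0.917
Iteration 2:
  p = (-12 - (4)·0.286 - (-2)·0.917) / (7) = -1.616
  q = (2 - (2)·-1.714 - (4)·0.917) / (7) = 0.251
  r = (11 - (-4)·-1.714 - (4)·0.286) / (12) = 0.250
Iteration 3:
  p = (-12 - (4)·0.251 - (-2)·0.250) / (7) = -1.786
  q = (2 - (2)·-1.616 - (4)·0.250) / (7) = 0.605
  r = (11 - (-4)·-1.616 - (4)·0.251) / (12) = 0.294

-1.786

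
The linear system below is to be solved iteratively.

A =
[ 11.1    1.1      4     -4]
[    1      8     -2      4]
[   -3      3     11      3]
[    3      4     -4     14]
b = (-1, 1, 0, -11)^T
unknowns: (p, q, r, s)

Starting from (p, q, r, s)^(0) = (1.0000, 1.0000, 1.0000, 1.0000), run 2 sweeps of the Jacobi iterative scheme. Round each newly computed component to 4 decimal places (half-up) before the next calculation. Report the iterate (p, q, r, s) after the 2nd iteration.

Iteration 1:
  p = (-1 - (1.1)·1.0000 - (4)·1.0000 - (-4)·1.0000) / (11.1) = -0.1892
  q = (1 - (1)·1.0000 - (-2)·1.0000 - (4)·1.0000) / (8) = -0.2500
  r = (0 - (-3)·1.0000 - (3)·1.0000 - (3)·1.0000) / (11) = -0.2727
  s = (-11 - (3)·1.0000 - (4)·1.0000 - (-4)·1.0000) / (14) = -1.0000
Iteration 2:
  p = (-1 - (1.1)·-0.2500 - (4)·-0.2727 - (-4)·-1.0000) / (11.1) = -0.3274
  q = (1 - (1)·-0.1892 - (-2)·-0.2727 - (4)·-1.0000) / (8) = 0.5805
  r = (0 - (-3)·-0.1892 - (3)·-0.2500 - (3)·-1.0000) / (11) = 0.2893
  s = (-11 - (3)·-0.1892 - (4)·-0.2500 - (-4)·-0.2727) / (14) = -0.7517

(-0.3274, 0.5805, 0.2893, -0.7517)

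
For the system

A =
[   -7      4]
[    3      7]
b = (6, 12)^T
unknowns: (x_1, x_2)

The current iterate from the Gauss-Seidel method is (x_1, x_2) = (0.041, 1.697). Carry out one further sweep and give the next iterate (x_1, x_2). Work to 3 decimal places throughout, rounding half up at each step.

One sweep:
  x_1 = (6 - (4)·1.697) / (-7) = 0.113
  x_2 = (12 - (3)·0.113) / (7) = 1.666

(0.113, 1.666)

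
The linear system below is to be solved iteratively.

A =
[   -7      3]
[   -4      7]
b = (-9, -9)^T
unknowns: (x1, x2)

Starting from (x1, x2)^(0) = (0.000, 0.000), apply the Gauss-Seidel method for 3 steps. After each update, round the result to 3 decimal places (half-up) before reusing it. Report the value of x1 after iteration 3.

0.992

Iteration 1:
  x1 = (-9 - (3)·0.000) / (-7) = 1.286
  x2 = (-9 - (-4)·1.286) / (7) = -0.551
Iteration 2:
  x1 = (-9 - (3)·-0.551) / (-7) = 1.050
  x2 = (-9 - (-4)·1.050) / (7) = -0.686
Iteration 3:
  x1 = (-9 - (3)·-0.686) / (-7) = 0.992
  x2 = (-9 - (-4)·0.992) / (7) = -0.719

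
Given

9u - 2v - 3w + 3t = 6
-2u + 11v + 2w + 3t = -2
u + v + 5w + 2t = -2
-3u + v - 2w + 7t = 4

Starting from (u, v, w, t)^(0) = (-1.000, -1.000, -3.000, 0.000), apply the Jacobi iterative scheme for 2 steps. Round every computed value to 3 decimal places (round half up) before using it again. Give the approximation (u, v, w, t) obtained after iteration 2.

(0.897, -0.127, -0.097, 0.307)

Iteration 1:
  u = (6 - (-2)·-1.000 - (-3)·-3.000 - (3)·0.000) / (9) = -0.556
  v = (-2 - (-2)·-1.000 - (2)·-3.000 - (3)·0.000) / (11) = 0.182
  w = (-2 - (1)·-1.000 - (1)·-1.000 - (2)·0.000) / (5) = 0.000
  t = (4 - (-3)·-1.000 - (1)·-1.000 - (-2)·-3.000) / (7) = -0.571
Iteration 2:
  u = (6 - (-2)·0.182 - (-3)·0.000 - (3)·-0.571) / (9) = 0.897
  v = (-2 - (-2)·-0.556 - (2)·0.000 - (3)·-0.571) / (11) = -0.127
  w = (-2 - (1)·-0.556 - (1)·0.182 - (2)·-0.571) / (5) = -0.097
  t = (4 - (-3)·-0.556 - (1)·0.182 - (-2)·0.000) / (7) = 0.307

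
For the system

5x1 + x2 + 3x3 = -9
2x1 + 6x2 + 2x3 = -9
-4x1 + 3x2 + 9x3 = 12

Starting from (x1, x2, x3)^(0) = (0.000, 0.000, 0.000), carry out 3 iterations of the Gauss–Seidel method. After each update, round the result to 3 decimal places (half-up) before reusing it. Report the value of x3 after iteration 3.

Iteration 1:
  x1 = (-9 - (1)·0.000 - (3)·0.000) / (5) = -1.800
  x2 = (-9 - (2)·-1.800 - (2)·0.000) / (6) = -0.900
  x3 = (12 - (-4)·-1.800 - (3)·-0.900) / (9) = 0.833
Iteration 2:
  x1 = (-9 - (1)·-0.900 - (3)·0.833) / (5) = -2.120
  x2 = (-9 - (2)·-2.120 - (2)·0.833) / (6) = -1.071
  x3 = (12 - (-4)·-2.120 - (3)·-1.071) / (9) = 0.748
Iteration 3:
  x1 = (-9 - (1)·-1.071 - (3)·0.748) / (5) = -2.035
  x2 = (-9 - (2)·-2.035 - (2)·0.748) / (6) = -1.071
  x3 = (12 - (-4)·-2.035 - (3)·-1.071) / (9) = 0.786

0.786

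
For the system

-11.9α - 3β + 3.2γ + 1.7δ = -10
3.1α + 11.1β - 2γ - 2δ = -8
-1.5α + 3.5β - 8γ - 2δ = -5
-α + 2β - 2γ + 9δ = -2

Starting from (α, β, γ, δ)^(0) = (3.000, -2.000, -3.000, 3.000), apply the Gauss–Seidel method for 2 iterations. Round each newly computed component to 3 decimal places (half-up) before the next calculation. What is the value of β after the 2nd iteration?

-1.111

Iteration 1:
  α = (-10 - (-3)·-2.000 - (3.2)·-3.000 - (1.7)·3.000) / (-11.9) = 0.966
  β = (-8 - (3.1)·0.966 - (-2)·-3.000 - (-2)·3.000) / (11.1) = -0.991
  γ = (-5 - (-1.5)·0.966 - (3.5)·-0.991 - (-2)·3.000) / (-8) = -0.740
  δ = (-2 - (-1)·0.966 - (2)·-0.991 - (-2)·-0.740) / (9) = -0.059
Iteration 2:
  α = (-10 - (-3)·-0.991 - (3.2)·-0.740 - (1.7)·-0.059) / (-11.9) = 0.883
  β = (-8 - (3.1)·0.883 - (-2)·-0.740 - (-2)·-0.059) / (11.1) = -1.111
  γ = (-5 - (-1.5)·0.883 - (3.5)·-1.111 - (-2)·-0.059) / (-8) = -0.012
  δ = (-2 - (-1)·0.883 - (2)·-1.111 - (-2)·-0.012) / (9) = 0.120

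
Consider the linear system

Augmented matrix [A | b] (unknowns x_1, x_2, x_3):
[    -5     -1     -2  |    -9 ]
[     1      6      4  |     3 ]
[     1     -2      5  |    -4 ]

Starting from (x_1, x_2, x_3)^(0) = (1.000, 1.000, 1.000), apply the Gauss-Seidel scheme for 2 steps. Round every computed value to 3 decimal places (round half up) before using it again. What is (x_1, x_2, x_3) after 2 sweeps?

(2.348, 0.900, -0.910)

Iteration 1:
  x_1 = (-9 - (-1)·1.000 - (-2)·1.000) / (-5) = 1.200
  x_2 = (3 - (1)·1.200 - (4)·1.000) / (6) = -0.367
  x_3 = (-4 - (1)·1.200 - (-2)·-0.367) / (5) = -1.187
Iteration 2:
  x_1 = (-9 - (-1)·-0.367 - (-2)·-1.187) / (-5) = 2.348
  x_2 = (3 - (1)·2.348 - (4)·-1.187) / (6) = 0.900
  x_3 = (-4 - (1)·2.348 - (-2)·0.900) / (5) = -0.910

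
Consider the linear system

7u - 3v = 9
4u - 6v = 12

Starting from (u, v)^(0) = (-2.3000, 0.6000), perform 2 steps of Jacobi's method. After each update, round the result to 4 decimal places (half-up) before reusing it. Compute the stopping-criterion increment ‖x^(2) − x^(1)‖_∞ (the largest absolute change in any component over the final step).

2.5619

Iteration 1:
  u = (9 - (-3)·0.6000) / (7) = 1.5429
  v = (12 - (4)·-2.3000) / (-6) = -3.5333
Iteration 2:
  u = (9 - (-3)·-3.5333) / (7) = -0.2286
  v = (12 - (4)·1.5429) / (-6) = -0.9714
Change: (-1.7715, 2.5619) → max |·| = 2.5619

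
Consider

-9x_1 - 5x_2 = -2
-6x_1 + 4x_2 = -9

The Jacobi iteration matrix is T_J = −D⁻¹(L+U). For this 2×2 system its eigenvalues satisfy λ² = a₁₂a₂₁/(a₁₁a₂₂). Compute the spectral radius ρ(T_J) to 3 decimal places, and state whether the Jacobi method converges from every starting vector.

a₁₂a₂₁/(a₁₁a₂₂) = (-5)·(-6) / ((-9)·(4)) = -0.833333
ρ = √|-0.833333| = √0.833333 = 0.913
ρ < 1, so Jacobi converges

0.913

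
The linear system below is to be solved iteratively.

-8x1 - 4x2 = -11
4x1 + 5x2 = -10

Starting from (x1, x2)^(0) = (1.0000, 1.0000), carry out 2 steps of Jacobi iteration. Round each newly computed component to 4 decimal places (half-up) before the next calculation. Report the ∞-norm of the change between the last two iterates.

Iteration 1:
  x1 = (-11 - (-4)·1.0000) / (-8) = 0.8750
  x2 = (-10 - (4)·1.0000) / (5) = -2.8000
Iteration 2:
  x1 = (-11 - (-4)·-2.8000) / (-8) = 2.7750
  x2 = (-10 - (4)·0.8750) / (5) = -2.7000
Change: (1.9000, 0.1000) → max |·| = 1.9000

1.9000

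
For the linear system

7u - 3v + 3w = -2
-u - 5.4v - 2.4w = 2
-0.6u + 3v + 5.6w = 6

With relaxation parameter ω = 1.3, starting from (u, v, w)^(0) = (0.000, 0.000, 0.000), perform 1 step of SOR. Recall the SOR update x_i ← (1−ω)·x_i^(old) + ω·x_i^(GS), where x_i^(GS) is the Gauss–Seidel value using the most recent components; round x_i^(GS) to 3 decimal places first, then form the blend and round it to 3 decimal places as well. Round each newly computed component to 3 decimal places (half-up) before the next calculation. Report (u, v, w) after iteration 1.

(-0.372, -0.391, 1.613)

Iteration 1:
  u: GS value = (-2 - (-3)·0.000 - (3)·0.000) / (7) = -0.286;  u ← (1−ω)·0.000 + ω·-0.286 = -0.372
  v: GS value = (2 - (-1)·-0.372 - (-2.4)·0.000) / (-5.4) = -0.301;  v ← (1−ω)·0.000 + ω·-0.301 = -0.391
  w: GS value = (6 - (-0.6)·-0.372 - (3)·-0.391) / (5.6) = 1.241;  w ← (1−ω)·0.000 + ω·1.241 = 1.613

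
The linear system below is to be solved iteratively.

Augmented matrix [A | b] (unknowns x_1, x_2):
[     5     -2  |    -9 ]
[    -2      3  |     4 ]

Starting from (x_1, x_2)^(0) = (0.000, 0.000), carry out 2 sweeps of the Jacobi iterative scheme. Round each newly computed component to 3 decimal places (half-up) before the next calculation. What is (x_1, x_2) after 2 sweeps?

Iteration 1:
  x_1 = (-9 - (-2)·0.000) / (5) = -1.800
  x_2 = (4 - (-2)·0.000) / (3) = 1.333
Iteration 2:
  x_1 = (-9 - (-2)·1.333) / (5) = -1.267
  x_2 = (4 - (-2)·-1.800) / (3) = 0.133

(-1.267, 0.133)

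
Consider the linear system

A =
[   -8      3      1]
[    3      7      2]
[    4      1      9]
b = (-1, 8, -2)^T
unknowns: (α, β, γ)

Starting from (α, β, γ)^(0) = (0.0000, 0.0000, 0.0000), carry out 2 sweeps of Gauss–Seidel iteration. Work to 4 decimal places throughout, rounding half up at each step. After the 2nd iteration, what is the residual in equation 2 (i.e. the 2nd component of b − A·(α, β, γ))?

0.3103

Iteration 1:
  α = (-1 - (3)·0.0000 - (1)·0.0000) / (-8) = 0.1250
  β = (8 - (3)·0.1250 - (2)·0.0000) / (7) = 1.0893
  γ = (-2 - (4)·0.1250 - (1)·1.0893) / (9) = -0.3988
Iteration 2:
  α = (-1 - (3)·1.0893 - (1)·-0.3988) / (-8) = 0.4836
  β = (8 - (3)·0.4836 - (2)·-0.3988) / (7) = 1.0495
  γ = (-2 - (4)·0.4836 - (1)·1.0495) / (9) = -0.5538
Residual b − A·x = (0.2741, 0.3103, 0.0003)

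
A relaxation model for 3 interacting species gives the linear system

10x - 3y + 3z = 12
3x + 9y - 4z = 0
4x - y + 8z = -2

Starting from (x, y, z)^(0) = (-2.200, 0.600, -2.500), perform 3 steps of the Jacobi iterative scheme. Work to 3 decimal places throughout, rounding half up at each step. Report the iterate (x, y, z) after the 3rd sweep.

(1.519, -0.875, -0.692)

Iteration 1:
  x = (12 - (-3)·0.600 - (3)·-2.500) / (10) = 2.130
  y = (0 - (3)·-2.200 - (-4)·-2.500) / (9) = -0.378
  z = (-2 - (4)·-2.200 - (-1)·0.600) / (8) = 0.925
Iteration 2:
  x = (12 - (-3)·-0.378 - (3)·0.925) / (10) = 0.809
  y = (0 - (3)·2.130 - (-4)·0.925) / (9) = -0.299
  z = (-2 - (4)·2.130 - (-1)·-0.378) / (8) = -1.362
Iteration 3:
  x = (12 - (-3)·-0.299 - (3)·-1.362) / (10) = 1.519
  y = (0 - (3)·0.809 - (-4)·-1.362) / (9) = -0.875
  z = (-2 - (4)·0.809 - (-1)·-0.299) / (8) = -0.692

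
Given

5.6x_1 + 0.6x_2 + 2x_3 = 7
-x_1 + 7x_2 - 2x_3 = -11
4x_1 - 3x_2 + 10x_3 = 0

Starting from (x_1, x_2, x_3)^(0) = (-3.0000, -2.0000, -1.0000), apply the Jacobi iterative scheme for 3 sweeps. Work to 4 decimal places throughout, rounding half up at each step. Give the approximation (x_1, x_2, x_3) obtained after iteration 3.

(1.8772, -1.7926, -0.8542)

Iteration 1:
  x_1 = (7 - (0.6)·-2.0000 - (2)·-1.0000) / (5.6) = 1.8214
  x_2 = (-11 - (-1)·-3.0000 - (-2)·-1.0000) / (7) = -2.2857
  x_3 = (0 - (4)·-3.0000 - (-3)·-2.0000) / (10) = 0.6000
Iteration 2:
  x_1 = (7 - (0.6)·-2.2857 - (2)·0.6000) / (5.6) = 1.2806
  x_2 = (-11 - (-1)·1.8214 - (-2)·0.6000) / (7) = -1.1398
  x_3 = (0 - (4)·1.8214 - (-3)·-2.2857) / (10) = -1.4143
Iteration 3:
  x_1 = (7 - (0.6)·-1.1398 - (2)·-1.4143) / (5.6) = 1.8772
  x_2 = (-11 - (-1)·1.2806 - (-2)·-1.4143) / (7) = -1.7926
  x_3 = (0 - (4)·1.2806 - (-3)·-1.1398) / (10) = -0.8542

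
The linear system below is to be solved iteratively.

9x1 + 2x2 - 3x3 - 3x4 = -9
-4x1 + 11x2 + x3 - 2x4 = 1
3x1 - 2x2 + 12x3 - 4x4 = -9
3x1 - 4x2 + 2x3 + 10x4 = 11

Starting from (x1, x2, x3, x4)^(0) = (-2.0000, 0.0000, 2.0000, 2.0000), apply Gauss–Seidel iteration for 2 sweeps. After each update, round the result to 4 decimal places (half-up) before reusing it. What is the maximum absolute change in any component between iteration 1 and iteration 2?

Iteration 1:
  x1 = (-9 - (2)·0.0000 - (-3)·2.0000 - (-3)·2.0000) / (9) = 0.3333
  x2 = (1 - (-4)·0.3333 - (1)·2.0000 - (-2)·2.0000) / (11) = 0.3939
  x3 = (-9 - (3)·0.3333 - (-2)·0.3939 - (-4)·2.0000) / (12) = -0.1010
  x4 = (11 - (3)·0.3333 - (-4)·0.3939 - (2)·-0.1010) / (10) = 1.1778
Iteration 2:
  x1 = (-9 - (2)·0.3939 - (-3)·-0.1010 - (-3)·1.1778) / (9) = -0.7286
  x2 = (1 - (-4)·-0.7286 - (1)·-0.1010 - (-2)·1.1778) / (11) = 0.0493
  x3 = (-9 - (3)·-0.7286 - (-2)·0.0493 - (-4)·1.1778) / (12) = -0.1670
  x4 = (11 - (3)·-0.7286 - (-4)·0.0493 - (2)·-0.1670) / (10) = 1.3717
Change: (-1.0619, -0.3446, -0.0660, 0.1939) → max |·| = 1.0619

1.0619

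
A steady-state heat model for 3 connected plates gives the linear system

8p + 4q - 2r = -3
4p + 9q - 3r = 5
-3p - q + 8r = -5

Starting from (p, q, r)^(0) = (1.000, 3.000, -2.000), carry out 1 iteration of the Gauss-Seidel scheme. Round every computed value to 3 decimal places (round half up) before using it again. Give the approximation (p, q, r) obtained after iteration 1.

Iteration 1:
  p = (-3 - (4)·3.000 - (-2)·-2.000) / (8) = -2.375
  q = (5 - (4)·-2.375 - (-3)·-2.000) / (9) = 0.944
  r = (-5 - (-3)·-2.375 - (-1)·0.944) / (8) = -1.398

(-2.375, 0.944, -1.398)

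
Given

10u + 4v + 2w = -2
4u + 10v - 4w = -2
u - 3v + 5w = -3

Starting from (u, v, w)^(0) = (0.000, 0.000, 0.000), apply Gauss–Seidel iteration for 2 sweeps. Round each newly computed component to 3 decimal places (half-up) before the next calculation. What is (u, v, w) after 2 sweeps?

Iteration 1:
  u = (-2 - (4)·0.000 - (2)·0.000) / (10) = -0.200
  v = (-2 - (4)·-0.200 - (-4)·0.000) / (10) = -0.120
  w = (-3 - (1)·-0.200 - (-3)·-0.120) / (5) = -0.632
Iteration 2:
  u = (-2 - (4)·-0.120 - (2)·-0.632) / (10) = -0.026
  v = (-2 - (4)·-0.026 - (-4)·-0.632) / (10) = -0.442
  w = (-3 - (1)·-0.026 - (-3)·-0.442) / (5) = -0.860

(-0.026, -0.442, -0.860)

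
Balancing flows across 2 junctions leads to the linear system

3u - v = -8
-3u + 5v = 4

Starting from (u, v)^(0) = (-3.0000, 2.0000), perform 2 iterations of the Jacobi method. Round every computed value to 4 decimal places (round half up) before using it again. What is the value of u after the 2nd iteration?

Iteration 1:
  u = (-8 - (-1)·2.0000) / (3) = -2.0000
  v = (4 - (-3)·-3.0000) / (5) = -1.0000
Iteration 2:
  u = (-8 - (-1)·-1.0000) / (3) = -3.0000
  v = (4 - (-3)·-2.0000) / (5) = -0.4000

-3.0000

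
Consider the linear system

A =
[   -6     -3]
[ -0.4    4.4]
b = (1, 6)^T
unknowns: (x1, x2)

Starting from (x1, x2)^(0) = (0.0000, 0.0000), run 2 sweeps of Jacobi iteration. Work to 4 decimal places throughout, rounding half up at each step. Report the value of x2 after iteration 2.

1.3485

Iteration 1:
  x1 = (1 - (-3)·0.0000) / (-6) = -0.1667
  x2 = (6 - (-0.4)·0.0000) / (4.4) = 1.3636
Iteration 2:
  x1 = (1 - (-3)·1.3636) / (-6) = -0.8485
  x2 = (6 - (-0.4)·-0.1667) / (4.4) = 1.3485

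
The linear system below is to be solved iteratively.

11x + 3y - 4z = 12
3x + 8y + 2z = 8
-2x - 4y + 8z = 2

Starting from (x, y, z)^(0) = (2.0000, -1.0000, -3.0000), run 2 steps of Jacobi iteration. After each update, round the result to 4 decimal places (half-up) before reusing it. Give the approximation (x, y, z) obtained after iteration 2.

(0.9091, 0.8352, 0.8182)

Iteration 1:
  x = (12 - (3)·-1.0000 - (-4)·-3.0000) / (11) = 0.2727
  y = (8 - (3)·2.0000 - (2)·-3.0000) / (8) = 1.0000
  z = (2 - (-2)·2.0000 - (-4)·-1.0000) / (8) = 0.2500
Iteration 2:
  x = (12 - (3)·1.0000 - (-4)·0.2500) / (11) = 0.9091
  y = (8 - (3)·0.2727 - (2)·0.2500) / (8) = 0.8352
  z = (2 - (-2)·0.2727 - (-4)·1.0000) / (8) = 0.8182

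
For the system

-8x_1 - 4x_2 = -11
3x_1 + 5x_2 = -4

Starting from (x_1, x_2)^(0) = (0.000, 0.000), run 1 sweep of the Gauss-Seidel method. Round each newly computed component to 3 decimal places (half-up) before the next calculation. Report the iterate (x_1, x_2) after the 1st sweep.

(1.375, -1.625)

Iteration 1:
  x_1 = (-11 - (-4)·0.000) / (-8) = 1.375
  x_2 = (-4 - (3)·1.375) / (5) = -1.625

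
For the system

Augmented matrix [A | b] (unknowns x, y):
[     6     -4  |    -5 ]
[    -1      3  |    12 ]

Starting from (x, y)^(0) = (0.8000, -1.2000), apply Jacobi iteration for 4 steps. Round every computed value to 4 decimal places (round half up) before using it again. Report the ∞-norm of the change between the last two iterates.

0.8099

Iteration 1:
  x = (-5 - (-4)·-1.2000) / (6) = -1.6333
  y = (12 - (-1)·0.8000) / (3) = 4.2667
Iteration 2:
  x = (-5 - (-4)·4.2667) / (6) = 2.0111
  y = (12 - (-1)·-1.6333) / (3) = 3.4556
Iteration 3:
  x = (-5 - (-4)·3.4556) / (6) = 1.4704
  y = (12 - (-1)·2.0111) / (3) = 4.6704
Iteration 4:
  x = (-5 - (-4)·4.6704) / (6) = 2.2803
  y = (12 - (-1)·1.4704) / (3) = 4.4901
Change: (0.8099, -0.1803) → max |·| = 0.8099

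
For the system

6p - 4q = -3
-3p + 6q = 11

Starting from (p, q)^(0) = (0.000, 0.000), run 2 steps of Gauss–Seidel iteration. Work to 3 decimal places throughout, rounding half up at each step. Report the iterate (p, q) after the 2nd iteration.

(0.555, 2.111)

Iteration 1:
  p = (-3 - (-4)·0.000) / (6) = -0.500
  q = (11 - (-3)·-0.500) / (6) = 1.583
Iteration 2:
  p = (-3 - (-4)·1.583) / (6) = 0.555
  q = (11 - (-3)·0.555) / (6) = 2.111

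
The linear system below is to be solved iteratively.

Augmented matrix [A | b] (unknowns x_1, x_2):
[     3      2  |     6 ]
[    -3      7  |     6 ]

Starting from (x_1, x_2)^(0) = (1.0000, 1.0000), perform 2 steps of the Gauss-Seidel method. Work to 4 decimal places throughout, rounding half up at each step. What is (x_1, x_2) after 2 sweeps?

Iteration 1:
  x_1 = (6 - (2)·1.0000) / (3) = 1.3333
  x_2 = (6 - (-3)·1.3333) / (7) = 1.4286
Iteration 2:
  x_1 = (6 - (2)·1.4286) / (3) = 1.0476
  x_2 = (6 - (-3)·1.0476) / (7) = 1.3061

(1.0476, 1.3061)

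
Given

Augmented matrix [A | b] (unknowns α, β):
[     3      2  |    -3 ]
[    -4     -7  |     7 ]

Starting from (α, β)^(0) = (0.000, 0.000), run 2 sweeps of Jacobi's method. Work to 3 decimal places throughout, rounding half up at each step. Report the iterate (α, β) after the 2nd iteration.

Iteration 1:
  α = (-3 - (2)·0.000) / (3) = -1.000
  β = (7 - (-4)·0.000) / (-7) = -1.000
Iteration 2:
  α = (-3 - (2)·-1.000) / (3) = -0.333
  β = (7 - (-4)·-1.000) / (-7) = -0.429

(-0.333, -0.429)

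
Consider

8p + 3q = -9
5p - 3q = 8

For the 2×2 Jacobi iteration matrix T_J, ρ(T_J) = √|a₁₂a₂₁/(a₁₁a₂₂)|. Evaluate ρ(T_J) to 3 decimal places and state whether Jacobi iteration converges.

0.791

a₁₂a₂₁/(a₁₁a₂₂) = (3)·(5) / ((8)·(-3)) = -0.625000
ρ = √|-0.625000| = √0.625000 = 0.791
ρ < 1, so Jacobi converges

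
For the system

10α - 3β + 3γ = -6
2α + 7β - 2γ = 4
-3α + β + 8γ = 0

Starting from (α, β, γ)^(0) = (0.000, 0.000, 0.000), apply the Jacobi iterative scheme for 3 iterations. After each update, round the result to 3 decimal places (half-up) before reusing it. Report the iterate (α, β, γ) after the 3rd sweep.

(-0.288, 0.609, -0.254)

Iteration 1:
  α = (-6 - (-3)·0.000 - (3)·0.000) / (10) = -0.600
  β = (4 - (2)·0.000 - (-2)·0.000) / (7) = 0.571
  γ = (0 - (-3)·0.000 - (1)·0.000) / (8) = 0.000
Iteration 2:
  α = (-6 - (-3)·0.571 - (3)·0.000) / (10) = -0.429
  β = (4 - (2)·-0.600 - (-2)·0.000) / (7) = 0.743
  γ = (0 - (-3)·-0.600 - (1)·0.571) / (8) = -0.296
Iteration 3:
  α = (-6 - (-3)·0.743 - (3)·-0.296) / (10) = -0.288
  β = (4 - (2)·-0.429 - (-2)·-0.296) / (7) = 0.609
  γ = (0 - (-3)·-0.429 - (1)·0.743) / (8) = -0.254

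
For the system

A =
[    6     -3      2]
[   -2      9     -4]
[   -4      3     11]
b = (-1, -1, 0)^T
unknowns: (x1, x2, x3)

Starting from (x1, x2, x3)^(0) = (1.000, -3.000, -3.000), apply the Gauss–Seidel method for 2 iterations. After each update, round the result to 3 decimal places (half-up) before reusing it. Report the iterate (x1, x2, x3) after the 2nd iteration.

(-1.027, -0.254, -0.304)

Iteration 1:
  x1 = (-1 - (-3)·-3.000 - (2)·-3.000) / (6) = -0.667
  x2 = (-1 - (-2)·-0.667 - (-4)·-3.000) / (9) = -1.593
  x3 = (0 - (-4)·-0.667 - (3)·-1.593) / (11) = 0.192
Iteration 2:
  x1 = (-1 - (-3)·-1.593 - (2)·0.192) / (6) = -1.027
  x2 = (-1 - (-2)·-1.027 - (-4)·0.192) / (9) = -0.254
  x3 = (0 - (-4)·-1.027 - (3)·-0.254) / (11) = -0.304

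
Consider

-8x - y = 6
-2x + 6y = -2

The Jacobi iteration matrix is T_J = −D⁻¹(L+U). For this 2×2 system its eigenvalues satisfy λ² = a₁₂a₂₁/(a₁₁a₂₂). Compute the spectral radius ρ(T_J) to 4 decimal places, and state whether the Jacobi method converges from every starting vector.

0.2041

a₁₂a₂₁/(a₁₁a₂₂) = (-1)·(-2) / ((-8)·(6)) = -0.041667
ρ = √|-0.041667| = √0.041667 = 0.2041
ρ < 1, so Jacobi converges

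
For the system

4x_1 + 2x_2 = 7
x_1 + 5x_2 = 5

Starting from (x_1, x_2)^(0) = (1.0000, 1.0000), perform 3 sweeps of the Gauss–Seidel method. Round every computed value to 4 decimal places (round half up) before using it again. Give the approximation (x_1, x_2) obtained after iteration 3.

(1.3875, 0.7225)

Iteration 1:
  x_1 = (7 - (2)·1.0000) / (4) = 1.2500
  x_2 = (5 - (1)·1.2500) / (5) = 0.7500
Iteration 2:
  x_1 = (7 - (2)·0.7500) / (4) = 1.3750
  x_2 = (5 - (1)·1.3750) / (5) = 0.7250
Iteration 3:
  x_1 = (7 - (2)·0.7250) / (4) = 1.3875
  x_2 = (5 - (1)·1.3875) / (5) = 0.7225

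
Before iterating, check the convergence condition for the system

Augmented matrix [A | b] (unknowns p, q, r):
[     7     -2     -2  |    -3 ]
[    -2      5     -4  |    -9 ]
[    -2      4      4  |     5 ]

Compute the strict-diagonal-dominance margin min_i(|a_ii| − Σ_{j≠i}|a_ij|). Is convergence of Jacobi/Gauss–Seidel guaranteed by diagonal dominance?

row 1: |7| − (2+2) = 3
row 2: |5| − (2+4) = -1
row 3: |4| − (2+4) = -2
minimum over rows = -2 → not strictly diagonally dominant

-2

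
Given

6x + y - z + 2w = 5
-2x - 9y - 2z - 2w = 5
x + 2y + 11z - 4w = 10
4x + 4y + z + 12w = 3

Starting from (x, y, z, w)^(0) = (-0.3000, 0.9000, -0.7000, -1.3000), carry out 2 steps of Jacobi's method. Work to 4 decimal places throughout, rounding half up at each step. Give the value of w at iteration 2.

Iteration 1:
  x = (5 - (1)·0.9000 - (-1)·-0.7000 - (2)·-1.3000) / (6) = 1.0000
  y = (5 - (-2)·-0.3000 - (-2)·-0.7000 - (-2)·-1.3000) / (-9) = -0.0444
  z = (10 - (1)·-0.3000 - (2)·0.9000 - (-4)·-1.3000) / (11) = 0.3000
  w = (3 - (4)·-0.3000 - (4)·0.9000 - (1)·-0.7000) / (12) = 0.1083
Iteration 2:
  x = (5 - (1)·-0.0444 - (-1)·0.3000 - (2)·0.1083) / (6) = 0.8546
  y = (5 - (-2)·1.0000 - (-2)·0.3000 - (-2)·0.1083) / (-9) = -0.8685
  z = (10 - (1)·1.0000 - (2)·-0.0444 - (-4)·0.1083) / (11) = 0.8656
  w = (3 - (4)·1.0000 - (4)·-0.0444 - (1)·0.3000) / (12) = -0.0935

-0.0935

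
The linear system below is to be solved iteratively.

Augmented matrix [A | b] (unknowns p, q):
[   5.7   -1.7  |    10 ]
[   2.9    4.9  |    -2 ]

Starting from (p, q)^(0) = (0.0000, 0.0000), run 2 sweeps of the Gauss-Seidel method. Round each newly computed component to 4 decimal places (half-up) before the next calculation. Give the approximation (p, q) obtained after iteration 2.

(1.3230, -1.1912)

Iteration 1:
  p = (10 - (-1.7)·0.0000) / (5.7) = 1.7544
  q = (-2 - (2.9)·1.7544) / (4.9) = -1.4465
Iteration 2:
  p = (10 - (-1.7)·-1.4465) / (5.7) = 1.3230
  q = (-2 - (2.9)·1.3230) / (4.9) = -1.1912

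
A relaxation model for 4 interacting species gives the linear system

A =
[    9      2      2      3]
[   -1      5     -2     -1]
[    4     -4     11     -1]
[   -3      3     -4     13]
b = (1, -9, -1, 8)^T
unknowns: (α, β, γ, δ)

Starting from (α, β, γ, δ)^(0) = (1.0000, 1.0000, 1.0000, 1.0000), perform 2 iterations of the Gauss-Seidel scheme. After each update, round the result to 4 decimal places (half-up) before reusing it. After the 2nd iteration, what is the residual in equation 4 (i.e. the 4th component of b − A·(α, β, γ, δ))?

Iteration 1:
  α = (1 - (2)·1.0000 - (2)·1.0000 - (3)·1.0000) / (9) = -0.6667
  β = (-9 - (-1)·-0.6667 - (-2)·1.0000 - (-1)·1.0000) / (5) = -1.3333
  γ = (-1 - (4)·-0.6667 - (-4)·-1.3333 - (-1)·1.0000) / (11) = -0.2424
  δ = (8 - (-3)·-0.6667 - (3)·-1.3333 - (-4)·-0.2424) / (13) = 0.6946
Iteration 2:
  α = (1 - (2)·-1.3333 - (2)·-0.2424 - (3)·0.6946) / (9) = 0.2297
  β = (-9 - (-1)·0.2297 - (-2)·-0.2424 - (-1)·0.6946) / (5) = -1.7121
  γ = (-1 - (4)·0.2297 - (-4)·-1.7121 - (-1)·0.6946) / (11) = -0.7339
  δ = (8 - (-3)·0.2297 - (3)·-1.7121 - (-4)·-0.7339) / (13) = 0.8377
Residual b − A·x = (1.3116, -0.8399, 0.1434, -0.0003)

-0.0003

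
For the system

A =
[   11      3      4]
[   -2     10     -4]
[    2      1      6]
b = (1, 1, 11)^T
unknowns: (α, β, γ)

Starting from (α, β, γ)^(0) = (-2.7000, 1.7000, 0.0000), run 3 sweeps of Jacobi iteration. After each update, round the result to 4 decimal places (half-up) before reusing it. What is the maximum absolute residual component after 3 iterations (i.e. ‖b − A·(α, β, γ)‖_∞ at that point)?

Iteration 1:
  α = (1 - (3)·1.7000 - (4)·0.0000) / (11) = -0.3727
  β = (1 - (-2)·-2.7000 - (-4)·0.0000) / (10) = -0.4400
  γ = (11 - (2)·-2.7000 - (1)·1.7000) / (6) = 2.4500
Iteration 2:
  α = (1 - (3)·-0.4400 - (4)·2.4500) / (11) = -0.6800
  β = (1 - (-2)·-0.3727 - (-4)·2.4500) / (10) = 1.0055
  γ = (11 - (2)·-0.3727 - (1)·-0.4400) / (6) = 2.0309
Iteration 3:
  α = (1 - (3)·1.0055 - (4)·2.0309) / (11) = -0.9218
  β = (1 - (-2)·-0.6800 - (-4)·2.0309) / (10) = 0.7764
  γ = (11 - (2)·-0.6800 - (1)·1.0055) / (6) = 1.8924
Residual b − A·x = (1.2410, -1.0380, 0.7128); ∞-norm = 1.2410

1.2410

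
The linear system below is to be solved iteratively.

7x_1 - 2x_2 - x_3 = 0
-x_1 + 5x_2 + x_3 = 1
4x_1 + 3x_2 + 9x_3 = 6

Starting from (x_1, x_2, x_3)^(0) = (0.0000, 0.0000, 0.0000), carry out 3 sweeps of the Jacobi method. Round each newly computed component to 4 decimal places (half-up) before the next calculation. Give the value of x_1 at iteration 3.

Iteration 1:
  x_1 = (0 - (-2)·0.0000 - (-1)·0.0000) / (7) = 0.0000
  x_2 = (1 - (-1)·0.0000 - (1)·0.0000) / (5) = 0.2000
  x_3 = (6 - (4)·0.0000 - (3)·0.0000) / (9) = 0.6667
Iteration 2:
  x_1 = (0 - (-2)·0.2000 - (-1)·0.6667) / (7) = 0.1524
  x_2 = (1 - (-1)·0.0000 - (1)·0.6667) / (5) = 0.0667
  x_3 = (6 - (4)·0.0000 - (3)·0.2000) / (9) = 0.6000
Iteration 3:
  x_1 = (0 - (-2)·0.0667 - (-1)·0.6000) / (7) = 0.1048
  x_2 = (1 - (-1)·0.1524 - (1)·0.6000) / (5) = 0.1105
  x_3 = (6 - (4)·0.1524 - (3)·0.0667) / (9) = 0.5767

0.1048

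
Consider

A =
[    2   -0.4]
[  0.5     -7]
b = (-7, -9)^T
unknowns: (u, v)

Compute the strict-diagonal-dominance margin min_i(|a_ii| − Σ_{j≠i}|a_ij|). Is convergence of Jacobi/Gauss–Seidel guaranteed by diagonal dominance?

row 1: |2| − (0.4) = 1.6
row 2: |-7| − (0.5) = 6.5
minimum over rows = 1.6 → strictly diagonally dominant (convergence guaranteed)

1.6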